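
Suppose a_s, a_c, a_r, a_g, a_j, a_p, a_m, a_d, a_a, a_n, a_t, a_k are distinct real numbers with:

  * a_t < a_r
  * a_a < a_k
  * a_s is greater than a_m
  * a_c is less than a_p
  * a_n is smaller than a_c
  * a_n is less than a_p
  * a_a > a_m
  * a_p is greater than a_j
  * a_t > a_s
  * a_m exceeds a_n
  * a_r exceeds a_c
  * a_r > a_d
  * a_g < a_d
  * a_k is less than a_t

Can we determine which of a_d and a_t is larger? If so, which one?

undetermined

Following every chain through a_d: above a_d we get a_r; below a_d we get a_g.
a_t is not reached, and no chain runs the other way from a_t to a_d.
So the given relations leave the order of a_d and a_t undetermined.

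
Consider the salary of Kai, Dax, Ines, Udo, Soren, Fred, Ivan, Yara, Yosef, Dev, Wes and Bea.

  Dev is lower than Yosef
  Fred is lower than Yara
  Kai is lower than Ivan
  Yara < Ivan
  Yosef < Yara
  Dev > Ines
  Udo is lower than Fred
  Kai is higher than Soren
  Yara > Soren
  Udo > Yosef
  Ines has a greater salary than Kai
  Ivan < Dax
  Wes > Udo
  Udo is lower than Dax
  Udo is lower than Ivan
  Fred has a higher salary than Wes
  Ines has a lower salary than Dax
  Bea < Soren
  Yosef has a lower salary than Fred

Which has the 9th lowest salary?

Chaining the given pairs: Bea < Soren < Kai < Ines < Dev < Yosef < Udo < Wes < Fred < Yara < Ivan < Dax.
Counting 9 from the smallest end gives Fred.

Fred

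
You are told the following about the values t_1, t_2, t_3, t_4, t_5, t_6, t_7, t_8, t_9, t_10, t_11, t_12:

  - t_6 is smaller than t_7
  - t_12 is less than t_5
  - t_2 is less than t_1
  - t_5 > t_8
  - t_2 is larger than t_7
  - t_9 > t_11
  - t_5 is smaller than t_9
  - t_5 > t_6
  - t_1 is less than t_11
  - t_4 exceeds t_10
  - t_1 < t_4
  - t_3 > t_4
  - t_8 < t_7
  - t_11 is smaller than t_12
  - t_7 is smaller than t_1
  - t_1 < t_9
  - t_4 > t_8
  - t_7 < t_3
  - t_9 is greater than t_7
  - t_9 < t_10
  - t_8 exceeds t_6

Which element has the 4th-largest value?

t_9

Piecing the relations together gives one ordering: t_6 < t_8 < t_7 < t_2 < t_1 < t_11 < t_12 < t_5 < t_9 < t_10 < t_4 < t_3.
The 4th largest is t_9.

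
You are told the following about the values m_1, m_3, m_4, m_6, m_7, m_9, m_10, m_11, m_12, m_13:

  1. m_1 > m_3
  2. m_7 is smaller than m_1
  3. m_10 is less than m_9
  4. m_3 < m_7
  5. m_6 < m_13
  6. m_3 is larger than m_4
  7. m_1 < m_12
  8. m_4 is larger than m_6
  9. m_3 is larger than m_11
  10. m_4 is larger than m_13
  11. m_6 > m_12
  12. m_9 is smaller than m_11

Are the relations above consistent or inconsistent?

We have m_4 < m_3 stated directly, yet also m_3 < m_7 < m_1 < m_12 < m_6 < m_13 < m_4 by chaining the others — so m_3 < m_4. Contradiction.

inconsistent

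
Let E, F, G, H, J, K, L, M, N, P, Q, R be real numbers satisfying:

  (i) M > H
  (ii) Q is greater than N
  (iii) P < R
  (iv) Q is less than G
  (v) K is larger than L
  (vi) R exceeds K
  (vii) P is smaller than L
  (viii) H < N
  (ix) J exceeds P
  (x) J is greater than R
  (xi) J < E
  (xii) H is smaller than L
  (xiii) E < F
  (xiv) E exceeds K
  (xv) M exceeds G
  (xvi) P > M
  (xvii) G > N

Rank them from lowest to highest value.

Nothing is placed below H, so it is least; from there H < N; N < Q; Q < G; G < M; M < P; P < L; L < K; K < R; R < J; J < E; E < F, each given directly.

H < N < Q < G < M < P < L < K < R < J < E < F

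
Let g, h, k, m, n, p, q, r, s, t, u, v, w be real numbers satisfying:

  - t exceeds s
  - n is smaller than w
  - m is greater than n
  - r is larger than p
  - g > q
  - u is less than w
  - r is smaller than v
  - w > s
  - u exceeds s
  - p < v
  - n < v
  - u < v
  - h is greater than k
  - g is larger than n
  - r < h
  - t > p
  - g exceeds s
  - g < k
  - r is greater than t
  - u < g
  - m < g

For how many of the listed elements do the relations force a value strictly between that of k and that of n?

2

Chaining upward from n reaches: m, w, v, g, h.
Chaining downward from k reaches: s, u, m, q, g.
Strictly between n and k are those in both lists: m, g — 2 elements.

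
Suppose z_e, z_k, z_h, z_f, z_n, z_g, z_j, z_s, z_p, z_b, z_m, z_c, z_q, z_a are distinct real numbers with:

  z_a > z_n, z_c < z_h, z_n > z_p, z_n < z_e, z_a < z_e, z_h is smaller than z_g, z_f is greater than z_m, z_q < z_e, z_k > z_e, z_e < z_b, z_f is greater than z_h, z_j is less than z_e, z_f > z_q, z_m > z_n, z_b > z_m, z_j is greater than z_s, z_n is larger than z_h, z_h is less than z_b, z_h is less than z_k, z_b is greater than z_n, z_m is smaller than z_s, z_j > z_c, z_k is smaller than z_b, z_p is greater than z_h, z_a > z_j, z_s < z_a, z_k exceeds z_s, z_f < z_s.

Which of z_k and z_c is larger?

z_c < z_h < z_p < z_n < z_m < z_f < z_s < z_a < z_e < z_k, by transitivity through z_h, z_p, z_n, z_m, z_f, z_s, z_a, z_e.
So z_c < z_k; z_k is the larger of the two.

z_k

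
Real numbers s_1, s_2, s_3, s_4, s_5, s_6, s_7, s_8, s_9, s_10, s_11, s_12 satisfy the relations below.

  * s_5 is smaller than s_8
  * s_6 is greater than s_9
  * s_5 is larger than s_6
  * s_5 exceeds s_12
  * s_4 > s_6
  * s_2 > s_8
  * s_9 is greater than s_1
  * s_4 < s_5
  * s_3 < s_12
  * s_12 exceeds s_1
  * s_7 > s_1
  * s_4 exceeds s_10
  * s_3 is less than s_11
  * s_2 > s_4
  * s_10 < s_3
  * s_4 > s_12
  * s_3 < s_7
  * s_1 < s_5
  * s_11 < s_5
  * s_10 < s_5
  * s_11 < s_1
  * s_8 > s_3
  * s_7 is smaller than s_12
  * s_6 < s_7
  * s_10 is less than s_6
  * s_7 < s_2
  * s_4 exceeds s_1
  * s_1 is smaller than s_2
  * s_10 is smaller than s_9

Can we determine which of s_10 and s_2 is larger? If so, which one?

s_2

Link the given pairs in sequence: s_10 < s_3; s_3 < s_11; s_11 < s_1; s_1 < s_9; s_9 < s_6; s_6 < s_7; s_7 < s_12; s_12 < s_4; s_4 < s_5; s_5 < s_8; s_8 < s_2.
Chaining these gives s_10 < s_3 < s_11 < s_1 < s_9 < s_6 < s_7 < s_12 < s_4 < s_5 < s_8 < s_2.
So s_2 is larger.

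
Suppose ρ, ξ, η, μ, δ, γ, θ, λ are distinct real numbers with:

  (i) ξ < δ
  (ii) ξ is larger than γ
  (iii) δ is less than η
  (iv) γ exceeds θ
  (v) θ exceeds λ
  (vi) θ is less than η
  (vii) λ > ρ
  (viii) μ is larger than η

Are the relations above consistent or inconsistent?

consistent

Every relation is compatible with ρ < λ < θ < γ < ξ < δ < η < μ; the set is consistent.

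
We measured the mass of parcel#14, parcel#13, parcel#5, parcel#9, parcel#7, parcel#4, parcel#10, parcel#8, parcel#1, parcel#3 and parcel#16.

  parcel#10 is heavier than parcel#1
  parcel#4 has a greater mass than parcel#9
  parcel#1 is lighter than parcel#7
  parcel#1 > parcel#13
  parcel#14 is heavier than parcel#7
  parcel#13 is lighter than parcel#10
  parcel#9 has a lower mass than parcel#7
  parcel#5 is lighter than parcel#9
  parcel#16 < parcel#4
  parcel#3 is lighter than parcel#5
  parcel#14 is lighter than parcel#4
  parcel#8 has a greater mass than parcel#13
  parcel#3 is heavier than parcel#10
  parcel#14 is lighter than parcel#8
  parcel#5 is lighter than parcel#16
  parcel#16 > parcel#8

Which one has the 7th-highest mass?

Chaining the given pairs: parcel#13 < parcel#1 < parcel#10 < parcel#3 < parcel#5 < parcel#9 < parcel#7 < parcel#14 < parcel#8 < parcel#16 < parcel#4.
The 7th largest is parcel#5.

parcel#5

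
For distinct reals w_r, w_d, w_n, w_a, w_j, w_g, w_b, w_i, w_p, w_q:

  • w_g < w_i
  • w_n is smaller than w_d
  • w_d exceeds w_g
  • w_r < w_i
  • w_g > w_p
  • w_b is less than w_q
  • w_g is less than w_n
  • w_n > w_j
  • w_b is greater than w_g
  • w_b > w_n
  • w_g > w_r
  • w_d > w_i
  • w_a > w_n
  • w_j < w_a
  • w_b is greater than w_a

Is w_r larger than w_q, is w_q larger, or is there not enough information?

w_r < w_g and w_g < w_n give w_r < w_n.
With w_n < w_a: w_r < w_g < w_n < w_a.
With w_a < w_b: w_r < w_g < w_n < w_a < w_b.
With w_b < w_q: w_r < w_g < w_n < w_a < w_b < w_q.
So w_q is larger.

w_q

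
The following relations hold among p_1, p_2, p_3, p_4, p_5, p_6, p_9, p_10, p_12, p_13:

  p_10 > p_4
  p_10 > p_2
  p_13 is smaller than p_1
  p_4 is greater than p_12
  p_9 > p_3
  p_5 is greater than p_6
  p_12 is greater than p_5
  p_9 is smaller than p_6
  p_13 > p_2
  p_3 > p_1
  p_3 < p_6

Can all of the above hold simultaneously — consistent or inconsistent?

The single ordering p_2 < p_13 < p_1 < p_3 < p_9 < p_6 < p_5 < p_12 < p_4 < p_10 satisfies every listed relation, so no contradiction arises.

consistent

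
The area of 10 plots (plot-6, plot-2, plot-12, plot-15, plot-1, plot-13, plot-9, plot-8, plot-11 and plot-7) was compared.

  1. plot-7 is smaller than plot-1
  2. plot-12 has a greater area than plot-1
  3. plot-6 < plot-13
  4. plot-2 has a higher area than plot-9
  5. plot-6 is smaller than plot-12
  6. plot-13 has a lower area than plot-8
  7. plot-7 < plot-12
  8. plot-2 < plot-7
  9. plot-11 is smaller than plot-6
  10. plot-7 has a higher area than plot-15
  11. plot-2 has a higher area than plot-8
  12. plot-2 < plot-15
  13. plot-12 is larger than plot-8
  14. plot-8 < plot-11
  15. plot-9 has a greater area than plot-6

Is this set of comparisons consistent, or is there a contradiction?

inconsistent

Chaining the given relations yields plot-13 < plot-8 < plot-11 < plot-6, so plot-13 < plot-6. But one relation states plot-6 < plot-13. These cannot both hold.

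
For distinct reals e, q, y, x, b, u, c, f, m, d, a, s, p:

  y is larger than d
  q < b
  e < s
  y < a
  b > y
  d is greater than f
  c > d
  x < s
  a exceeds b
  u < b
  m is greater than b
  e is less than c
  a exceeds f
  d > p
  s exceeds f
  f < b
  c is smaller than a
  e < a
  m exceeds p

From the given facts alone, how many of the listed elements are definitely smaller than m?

The elements the relations force below m are p, f, q, d, y, u, b — no chain reaches any other.
That is 7.

7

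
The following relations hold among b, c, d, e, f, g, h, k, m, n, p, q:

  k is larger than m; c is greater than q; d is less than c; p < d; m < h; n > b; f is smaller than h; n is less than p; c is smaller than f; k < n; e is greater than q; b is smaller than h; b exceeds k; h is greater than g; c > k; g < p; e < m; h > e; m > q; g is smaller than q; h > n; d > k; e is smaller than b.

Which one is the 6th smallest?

Piecing the relations together gives one ordering: g < q < e < m < k < b < n < p < d < c < f < h.
Counting 6 from the smallest end gives b.

b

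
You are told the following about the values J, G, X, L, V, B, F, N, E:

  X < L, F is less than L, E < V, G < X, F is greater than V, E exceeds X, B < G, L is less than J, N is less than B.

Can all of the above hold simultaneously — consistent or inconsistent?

Every relation is compatible with N < B < G < X < E < V < F < L < J; the set is consistent.

consistent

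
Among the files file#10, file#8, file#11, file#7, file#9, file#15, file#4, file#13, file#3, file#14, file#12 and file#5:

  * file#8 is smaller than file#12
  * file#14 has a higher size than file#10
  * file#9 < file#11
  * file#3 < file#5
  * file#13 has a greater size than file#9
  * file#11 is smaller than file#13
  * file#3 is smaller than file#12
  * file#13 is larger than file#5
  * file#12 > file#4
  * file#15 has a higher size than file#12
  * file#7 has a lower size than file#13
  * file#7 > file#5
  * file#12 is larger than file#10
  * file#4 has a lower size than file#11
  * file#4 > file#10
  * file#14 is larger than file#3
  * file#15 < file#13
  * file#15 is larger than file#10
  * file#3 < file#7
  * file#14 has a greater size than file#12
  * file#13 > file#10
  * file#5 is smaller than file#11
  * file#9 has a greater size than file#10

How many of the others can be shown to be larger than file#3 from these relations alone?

7

The elements the relations force above file#3 are file#12, file#14, file#5, file#7, file#11, file#15, file#13 — no chain reaches any other.
That is 7.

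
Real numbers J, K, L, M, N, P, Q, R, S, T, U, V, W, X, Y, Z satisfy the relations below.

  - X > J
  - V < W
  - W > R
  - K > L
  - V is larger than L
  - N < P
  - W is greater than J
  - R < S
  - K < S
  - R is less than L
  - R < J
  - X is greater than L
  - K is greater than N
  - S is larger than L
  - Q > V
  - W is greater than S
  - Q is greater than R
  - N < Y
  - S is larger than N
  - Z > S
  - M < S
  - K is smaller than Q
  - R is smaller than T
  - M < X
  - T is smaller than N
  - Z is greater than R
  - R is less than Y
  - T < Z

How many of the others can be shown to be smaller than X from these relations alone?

Directly below X: L, M, J.
One step further: R (4 so far).
Nothing else is reachable below X; 4 in all.

4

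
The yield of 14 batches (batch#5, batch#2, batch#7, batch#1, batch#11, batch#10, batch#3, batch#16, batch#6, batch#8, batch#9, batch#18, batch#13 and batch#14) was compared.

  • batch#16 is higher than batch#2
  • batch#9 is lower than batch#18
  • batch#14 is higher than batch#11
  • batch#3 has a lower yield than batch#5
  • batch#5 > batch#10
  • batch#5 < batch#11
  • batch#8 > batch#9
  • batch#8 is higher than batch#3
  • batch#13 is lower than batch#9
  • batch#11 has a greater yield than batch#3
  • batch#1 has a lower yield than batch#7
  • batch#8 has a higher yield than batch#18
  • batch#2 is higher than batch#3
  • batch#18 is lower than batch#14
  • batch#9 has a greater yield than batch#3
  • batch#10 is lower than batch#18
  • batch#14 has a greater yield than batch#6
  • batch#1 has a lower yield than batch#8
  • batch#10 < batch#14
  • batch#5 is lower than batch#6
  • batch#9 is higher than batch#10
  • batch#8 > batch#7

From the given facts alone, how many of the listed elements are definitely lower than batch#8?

7

From batch#8 the given relations immediately reach batch#1, batch#3, batch#9, batch#7, batch#18.
From those, batch#13, batch#10 — 7 in total.
No other element is forced below batch#8 by the given relations, so the count is 7.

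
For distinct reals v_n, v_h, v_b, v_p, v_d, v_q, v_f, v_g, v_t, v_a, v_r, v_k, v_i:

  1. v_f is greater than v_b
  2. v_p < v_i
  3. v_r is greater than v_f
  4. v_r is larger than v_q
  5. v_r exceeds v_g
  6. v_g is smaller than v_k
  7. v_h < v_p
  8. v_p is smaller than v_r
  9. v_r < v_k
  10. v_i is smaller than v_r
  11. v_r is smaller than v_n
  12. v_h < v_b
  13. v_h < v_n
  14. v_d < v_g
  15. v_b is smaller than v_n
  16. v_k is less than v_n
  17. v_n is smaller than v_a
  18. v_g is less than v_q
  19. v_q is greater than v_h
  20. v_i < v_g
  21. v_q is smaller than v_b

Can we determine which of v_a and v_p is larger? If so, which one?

v_a

Link the given pairs in sequence: v_p < v_i; v_i < v_g; v_g < v_q; v_q < v_b; v_b < v_f; v_f < v_r; v_r < v_k; v_k < v_n; v_n < v_a.
Together: v_p < v_i < v_g < v_q < v_b < v_f < v_r < v_k < v_n < v_a.
So v_a is larger.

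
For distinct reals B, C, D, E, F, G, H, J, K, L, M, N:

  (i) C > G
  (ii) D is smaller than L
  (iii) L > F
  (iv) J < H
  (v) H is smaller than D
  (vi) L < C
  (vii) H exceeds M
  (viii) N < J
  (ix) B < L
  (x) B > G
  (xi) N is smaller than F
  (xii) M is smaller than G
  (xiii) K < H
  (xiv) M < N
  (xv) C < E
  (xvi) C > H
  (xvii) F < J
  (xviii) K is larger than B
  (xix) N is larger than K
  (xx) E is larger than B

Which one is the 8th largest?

The consecutive relations fix a unique order: M < G < B < K < N < F < J < H < D < L < C < E.
The 8th largest is N.

N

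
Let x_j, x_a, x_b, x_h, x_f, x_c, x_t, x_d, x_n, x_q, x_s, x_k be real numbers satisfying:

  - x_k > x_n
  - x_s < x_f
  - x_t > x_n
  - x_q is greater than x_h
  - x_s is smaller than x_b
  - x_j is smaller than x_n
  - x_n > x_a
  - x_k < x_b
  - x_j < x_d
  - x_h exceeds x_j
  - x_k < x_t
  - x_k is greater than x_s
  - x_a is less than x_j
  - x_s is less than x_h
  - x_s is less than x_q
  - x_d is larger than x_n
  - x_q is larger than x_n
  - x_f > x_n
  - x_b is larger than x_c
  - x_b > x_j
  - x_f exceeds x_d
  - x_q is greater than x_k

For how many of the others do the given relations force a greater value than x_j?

Directly above x_j: x_n, x_d, x_h, x_b.
One step further: x_k, x_f, x_q, x_t (8 so far).
No other element is forced above x_j by the given relations, so the count is 8.

8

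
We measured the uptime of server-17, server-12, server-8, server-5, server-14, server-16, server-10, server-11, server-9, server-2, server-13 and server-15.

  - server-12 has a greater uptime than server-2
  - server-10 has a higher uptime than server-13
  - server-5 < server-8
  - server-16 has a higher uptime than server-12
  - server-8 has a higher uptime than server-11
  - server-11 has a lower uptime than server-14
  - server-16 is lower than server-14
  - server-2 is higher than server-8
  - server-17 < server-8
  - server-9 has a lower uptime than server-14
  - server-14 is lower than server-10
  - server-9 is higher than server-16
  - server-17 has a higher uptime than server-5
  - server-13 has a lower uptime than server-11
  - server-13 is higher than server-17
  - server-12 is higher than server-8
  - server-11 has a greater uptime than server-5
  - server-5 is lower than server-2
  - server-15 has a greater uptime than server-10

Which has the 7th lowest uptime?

Piecing the relations together gives one ordering: server-5 < server-17 < server-13 < server-11 < server-8 < server-2 < server-12 < server-16 < server-9 < server-14 < server-10 < server-15.
Counting 7 from the smallest end gives server-12.

server-12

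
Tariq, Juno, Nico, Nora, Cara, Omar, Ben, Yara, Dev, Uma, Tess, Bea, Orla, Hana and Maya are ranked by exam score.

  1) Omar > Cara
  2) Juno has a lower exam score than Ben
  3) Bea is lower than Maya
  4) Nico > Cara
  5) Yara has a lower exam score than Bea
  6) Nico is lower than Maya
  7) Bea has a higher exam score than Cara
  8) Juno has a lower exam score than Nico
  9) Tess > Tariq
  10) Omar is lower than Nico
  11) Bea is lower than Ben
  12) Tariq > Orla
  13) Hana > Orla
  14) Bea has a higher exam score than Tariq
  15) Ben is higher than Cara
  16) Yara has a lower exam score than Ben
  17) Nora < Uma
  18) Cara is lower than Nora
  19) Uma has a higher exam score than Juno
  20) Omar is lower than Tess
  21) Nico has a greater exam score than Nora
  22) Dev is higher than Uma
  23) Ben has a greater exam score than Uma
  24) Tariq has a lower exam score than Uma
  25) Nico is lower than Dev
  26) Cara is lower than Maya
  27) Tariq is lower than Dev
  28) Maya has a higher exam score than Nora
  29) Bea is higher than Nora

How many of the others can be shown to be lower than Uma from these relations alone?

Directly below Uma: Juno, Tariq, Nora.
One step further: Orla, Cara (5 so far).
No other element is forced below Uma by the given relations, so the count is 5.

5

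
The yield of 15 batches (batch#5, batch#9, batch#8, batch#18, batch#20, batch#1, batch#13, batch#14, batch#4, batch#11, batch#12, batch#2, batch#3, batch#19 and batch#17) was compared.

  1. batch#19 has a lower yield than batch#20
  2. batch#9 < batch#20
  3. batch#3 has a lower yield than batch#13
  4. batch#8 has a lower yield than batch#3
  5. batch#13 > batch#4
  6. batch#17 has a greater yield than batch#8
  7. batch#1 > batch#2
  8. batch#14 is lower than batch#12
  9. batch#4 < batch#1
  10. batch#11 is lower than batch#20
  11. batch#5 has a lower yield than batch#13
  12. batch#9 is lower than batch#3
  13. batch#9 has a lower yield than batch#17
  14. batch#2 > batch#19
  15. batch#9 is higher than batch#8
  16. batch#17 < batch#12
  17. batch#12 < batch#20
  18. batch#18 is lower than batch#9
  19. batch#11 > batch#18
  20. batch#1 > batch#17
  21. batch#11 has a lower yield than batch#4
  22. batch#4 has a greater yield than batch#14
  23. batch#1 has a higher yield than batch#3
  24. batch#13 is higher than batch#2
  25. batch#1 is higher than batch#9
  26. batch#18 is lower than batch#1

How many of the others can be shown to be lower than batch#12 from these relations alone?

From batch#12 the given relations immediately reach batch#17, batch#14.
From those, batch#8, batch#9 — 4 in total.
From those, batch#18 — 5 in total.
Nothing else is reachable below batch#12; 5 in all.

5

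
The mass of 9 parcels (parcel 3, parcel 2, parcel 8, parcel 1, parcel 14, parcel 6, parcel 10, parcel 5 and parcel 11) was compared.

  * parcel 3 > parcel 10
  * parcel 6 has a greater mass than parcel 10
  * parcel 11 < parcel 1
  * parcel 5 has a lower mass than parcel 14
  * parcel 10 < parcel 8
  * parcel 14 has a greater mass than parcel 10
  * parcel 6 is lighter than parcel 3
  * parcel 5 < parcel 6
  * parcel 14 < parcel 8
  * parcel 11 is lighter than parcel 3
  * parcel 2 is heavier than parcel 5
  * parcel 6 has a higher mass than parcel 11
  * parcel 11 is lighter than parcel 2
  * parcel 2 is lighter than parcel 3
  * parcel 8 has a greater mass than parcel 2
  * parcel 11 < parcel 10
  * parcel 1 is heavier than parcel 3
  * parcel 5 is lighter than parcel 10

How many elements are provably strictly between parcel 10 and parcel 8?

The relations place parcel 10 below parcel 8. An element lies strictly between them when it is forced above parcel 10 and also forced below parcel 8.
Above parcel 10: {parcel 6, parcel 3, parcel 14, parcel 1}. Below parcel 8: {parcel 11, parcel 5, parcel 2, parcel 14}.
Intersection: {parcel 14} — 1.

1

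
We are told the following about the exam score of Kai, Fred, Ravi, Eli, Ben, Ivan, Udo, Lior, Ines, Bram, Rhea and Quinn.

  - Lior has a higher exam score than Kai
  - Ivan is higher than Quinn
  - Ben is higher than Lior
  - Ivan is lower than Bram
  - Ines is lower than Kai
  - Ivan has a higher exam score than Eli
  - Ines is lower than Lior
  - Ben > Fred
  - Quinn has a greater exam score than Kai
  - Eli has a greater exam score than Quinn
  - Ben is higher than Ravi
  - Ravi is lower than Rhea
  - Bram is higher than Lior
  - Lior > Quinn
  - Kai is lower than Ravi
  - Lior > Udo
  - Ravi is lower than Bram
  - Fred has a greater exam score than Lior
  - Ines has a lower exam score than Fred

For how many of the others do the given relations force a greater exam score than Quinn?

From Quinn the given relations immediately reach Lior, Eli, Ivan.
From those, Fred, Ben, Bram — 6 in total.
Nothing else is reachable above Quinn; 6 in all.

6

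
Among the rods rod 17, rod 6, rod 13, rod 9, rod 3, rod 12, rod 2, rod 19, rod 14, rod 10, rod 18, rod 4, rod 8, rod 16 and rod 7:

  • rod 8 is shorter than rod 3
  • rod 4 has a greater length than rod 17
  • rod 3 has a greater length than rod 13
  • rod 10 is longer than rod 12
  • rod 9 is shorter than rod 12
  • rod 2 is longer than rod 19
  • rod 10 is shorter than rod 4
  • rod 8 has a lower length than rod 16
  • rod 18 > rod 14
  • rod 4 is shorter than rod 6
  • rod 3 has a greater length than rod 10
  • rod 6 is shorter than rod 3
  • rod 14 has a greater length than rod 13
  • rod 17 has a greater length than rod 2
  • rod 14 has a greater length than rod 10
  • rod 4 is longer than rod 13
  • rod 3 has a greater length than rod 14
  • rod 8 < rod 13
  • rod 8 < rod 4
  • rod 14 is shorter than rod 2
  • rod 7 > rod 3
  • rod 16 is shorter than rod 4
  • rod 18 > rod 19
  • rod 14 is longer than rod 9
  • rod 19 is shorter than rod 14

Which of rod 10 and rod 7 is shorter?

rod 10

The relevant relations are rod 10 < rod 14; rod 14 < rod 2; rod 2 < rod 17; rod 17 < rod 4; rod 4 < rod 6; rod 6 < rod 3; rod 3 < rod 7.
Chaining these gives rod 10 < rod 14 < rod 2 < rod 17 < rod 4 < rod 6 < rod 3 < rod 7.
So rod 10 < rod 7; rod 10 is the shorter of the two.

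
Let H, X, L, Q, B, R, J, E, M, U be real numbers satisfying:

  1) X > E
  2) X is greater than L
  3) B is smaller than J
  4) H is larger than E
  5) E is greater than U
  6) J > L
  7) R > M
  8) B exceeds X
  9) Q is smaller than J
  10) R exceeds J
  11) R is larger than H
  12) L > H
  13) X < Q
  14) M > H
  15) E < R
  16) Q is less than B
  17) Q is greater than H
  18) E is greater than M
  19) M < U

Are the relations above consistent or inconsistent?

inconsistent

We have H < M stated directly, yet also M < U < E < H by chaining the others — so M < H. Contradiction.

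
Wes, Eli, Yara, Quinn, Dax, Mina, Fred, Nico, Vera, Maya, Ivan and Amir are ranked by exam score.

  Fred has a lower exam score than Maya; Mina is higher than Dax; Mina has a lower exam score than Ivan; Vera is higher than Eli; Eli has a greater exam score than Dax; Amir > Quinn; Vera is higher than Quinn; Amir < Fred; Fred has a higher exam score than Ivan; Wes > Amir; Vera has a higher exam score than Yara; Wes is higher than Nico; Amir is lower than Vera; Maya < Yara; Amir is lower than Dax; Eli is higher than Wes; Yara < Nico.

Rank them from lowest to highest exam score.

Quinn < Amir < Dax < Mina < Ivan < Fred < Maya < Yara < Nico < Wes < Eli < Vera

Each adjacent pair is fixed by a given relation: Quinn < Amir; Amir < Dax; Dax < Mina; Mina < Ivan; Ivan < Fred; Fred < Maya; Maya < Yara; Yara < Nico; Nico < Wes; Wes < Eli; Eli < Vera. Chaining them end to end gives the full order.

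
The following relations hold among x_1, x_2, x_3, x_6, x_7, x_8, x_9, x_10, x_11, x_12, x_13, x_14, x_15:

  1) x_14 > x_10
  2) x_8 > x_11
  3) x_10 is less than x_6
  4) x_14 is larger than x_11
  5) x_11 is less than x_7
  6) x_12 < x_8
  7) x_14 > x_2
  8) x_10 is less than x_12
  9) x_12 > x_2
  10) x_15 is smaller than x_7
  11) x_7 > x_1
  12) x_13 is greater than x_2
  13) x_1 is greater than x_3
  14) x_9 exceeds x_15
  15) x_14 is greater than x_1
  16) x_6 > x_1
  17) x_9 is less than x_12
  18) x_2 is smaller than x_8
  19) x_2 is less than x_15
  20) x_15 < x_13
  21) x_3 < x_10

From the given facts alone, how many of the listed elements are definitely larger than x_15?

5

The elements the relations force above x_15 are x_9, x_12, x_8, x_13, x_7 — no chain reaches any other.
That is 5.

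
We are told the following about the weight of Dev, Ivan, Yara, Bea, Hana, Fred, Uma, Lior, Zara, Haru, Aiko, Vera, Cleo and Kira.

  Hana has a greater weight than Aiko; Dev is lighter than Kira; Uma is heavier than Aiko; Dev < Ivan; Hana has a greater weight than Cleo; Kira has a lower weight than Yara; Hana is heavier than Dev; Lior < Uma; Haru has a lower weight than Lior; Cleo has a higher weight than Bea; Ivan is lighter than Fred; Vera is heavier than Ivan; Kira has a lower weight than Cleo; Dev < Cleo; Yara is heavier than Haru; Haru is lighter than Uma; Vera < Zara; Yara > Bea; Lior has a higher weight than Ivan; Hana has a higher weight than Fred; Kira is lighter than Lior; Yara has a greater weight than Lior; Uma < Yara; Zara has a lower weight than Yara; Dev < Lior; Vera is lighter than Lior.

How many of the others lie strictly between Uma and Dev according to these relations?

The relations place Dev below Uma. An element lies strictly between them when it is forced above Dev and also forced below Uma.
Above Dev: {Ivan, Vera, Kira, Lior, Fred, Zara, Yara, Cleo, Hana}. Below Uma: {Haru, Ivan, Vera, Kira, Lior, Aiko}.
Intersection: {Ivan, Vera, Kira, Lior} — 4.

4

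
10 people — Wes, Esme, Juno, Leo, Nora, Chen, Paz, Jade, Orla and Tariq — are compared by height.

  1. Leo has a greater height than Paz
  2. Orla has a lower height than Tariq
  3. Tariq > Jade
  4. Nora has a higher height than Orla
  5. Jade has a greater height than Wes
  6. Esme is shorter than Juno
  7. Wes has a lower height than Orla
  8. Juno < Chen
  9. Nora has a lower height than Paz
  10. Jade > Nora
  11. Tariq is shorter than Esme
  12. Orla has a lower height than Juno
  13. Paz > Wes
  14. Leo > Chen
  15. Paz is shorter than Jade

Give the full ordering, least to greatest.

The consecutive links are each given: Wes < Orla; Orla < Nora; Nora < Paz; Paz < Jade; Jade < Tariq; Tariq < Esme; Esme < Juno; Juno < Chen; Chen < Leo.

Wes < Orla < Nora < Paz < Jade < Tariq < Esme < Juno < Chen < Leo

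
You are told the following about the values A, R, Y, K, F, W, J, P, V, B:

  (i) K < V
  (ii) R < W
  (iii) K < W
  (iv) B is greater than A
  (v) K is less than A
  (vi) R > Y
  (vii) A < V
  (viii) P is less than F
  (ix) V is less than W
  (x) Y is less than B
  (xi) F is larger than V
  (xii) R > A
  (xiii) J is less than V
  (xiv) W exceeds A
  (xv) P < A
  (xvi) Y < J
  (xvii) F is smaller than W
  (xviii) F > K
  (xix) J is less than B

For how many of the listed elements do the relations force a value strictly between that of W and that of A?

3

The relations place A below W. An element lies strictly between them when it is forced above A and also forced below W.
Above A: {R, V, F, B}. Below W: {K, P, Y, J, R, V, F}.
Intersection: {R, V, F} — 3.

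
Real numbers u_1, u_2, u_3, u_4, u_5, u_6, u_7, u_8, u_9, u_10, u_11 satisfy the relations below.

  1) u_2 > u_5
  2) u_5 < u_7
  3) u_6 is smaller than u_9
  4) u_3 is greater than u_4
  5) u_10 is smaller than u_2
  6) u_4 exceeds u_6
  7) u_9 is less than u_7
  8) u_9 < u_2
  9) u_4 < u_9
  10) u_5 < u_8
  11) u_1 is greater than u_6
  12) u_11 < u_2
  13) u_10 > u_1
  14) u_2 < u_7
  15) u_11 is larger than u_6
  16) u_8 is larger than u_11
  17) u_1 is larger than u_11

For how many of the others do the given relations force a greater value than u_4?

4

From u_4 the given relations immediately reach u_3, u_9.
From those, u_2, u_7 — 4 in total.
No other element is forced above u_4 by the given relations, so the count is 4.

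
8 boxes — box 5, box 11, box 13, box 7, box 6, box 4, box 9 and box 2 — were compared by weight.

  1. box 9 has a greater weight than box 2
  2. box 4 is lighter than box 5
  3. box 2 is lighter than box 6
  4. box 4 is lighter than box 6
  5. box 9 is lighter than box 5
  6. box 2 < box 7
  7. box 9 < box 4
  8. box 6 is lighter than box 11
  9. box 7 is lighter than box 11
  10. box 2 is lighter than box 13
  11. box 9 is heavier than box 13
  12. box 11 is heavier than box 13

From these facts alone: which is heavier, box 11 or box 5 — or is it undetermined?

undetermined

Following every chain through box 5: below box 5 we get box 2, box 13, box 9, box 4.
box 11 is not reached, and no chain runs the other way from box 11 to box 5.
So the given relations leave the order of box 5 and box 11 undetermined.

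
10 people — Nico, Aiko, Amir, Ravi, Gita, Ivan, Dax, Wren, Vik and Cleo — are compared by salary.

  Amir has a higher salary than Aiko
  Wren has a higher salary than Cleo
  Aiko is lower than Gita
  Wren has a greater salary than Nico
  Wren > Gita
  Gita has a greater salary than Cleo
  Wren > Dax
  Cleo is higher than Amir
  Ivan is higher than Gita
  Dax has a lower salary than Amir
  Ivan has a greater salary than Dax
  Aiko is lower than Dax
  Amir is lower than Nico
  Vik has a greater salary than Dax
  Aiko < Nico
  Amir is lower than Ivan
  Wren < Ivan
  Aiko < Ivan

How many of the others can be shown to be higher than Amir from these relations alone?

5

The elements the relations force above Amir are Nico, Cleo, Gita, Wren, Ivan — no chain reaches any other.
That is 5.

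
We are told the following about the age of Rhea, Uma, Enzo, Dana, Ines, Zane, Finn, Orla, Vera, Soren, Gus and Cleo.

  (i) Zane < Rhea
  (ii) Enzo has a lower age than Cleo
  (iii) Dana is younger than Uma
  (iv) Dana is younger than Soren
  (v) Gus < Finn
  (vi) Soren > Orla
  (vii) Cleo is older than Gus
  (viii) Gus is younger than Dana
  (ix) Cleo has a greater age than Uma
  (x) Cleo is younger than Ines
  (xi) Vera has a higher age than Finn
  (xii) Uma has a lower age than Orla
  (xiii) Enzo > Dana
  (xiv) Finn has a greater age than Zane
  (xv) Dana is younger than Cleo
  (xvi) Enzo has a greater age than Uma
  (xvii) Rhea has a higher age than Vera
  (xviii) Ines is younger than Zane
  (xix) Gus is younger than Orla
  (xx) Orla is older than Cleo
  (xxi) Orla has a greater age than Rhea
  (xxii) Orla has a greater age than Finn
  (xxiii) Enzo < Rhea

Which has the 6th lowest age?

Piecing the relations together gives one ordering: Gus < Dana < Uma < Enzo < Cleo < Ines < Zane < Finn < Vera < Rhea < Orla < Soren.
The 6th smallest is Ines.

Ines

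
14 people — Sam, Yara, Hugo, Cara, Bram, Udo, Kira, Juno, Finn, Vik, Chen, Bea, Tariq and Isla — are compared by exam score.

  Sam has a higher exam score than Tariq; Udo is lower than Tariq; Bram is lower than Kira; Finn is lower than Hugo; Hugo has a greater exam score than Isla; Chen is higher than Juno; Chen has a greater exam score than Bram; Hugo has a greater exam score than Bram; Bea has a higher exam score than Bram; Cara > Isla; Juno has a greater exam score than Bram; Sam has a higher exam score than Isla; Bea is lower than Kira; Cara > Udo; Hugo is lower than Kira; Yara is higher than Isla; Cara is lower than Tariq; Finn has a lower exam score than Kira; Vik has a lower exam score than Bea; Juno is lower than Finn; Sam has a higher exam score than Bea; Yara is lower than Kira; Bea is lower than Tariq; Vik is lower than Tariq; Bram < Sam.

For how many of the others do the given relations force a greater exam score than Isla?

6

Directly above Isla: Hugo, Cara, Yara, Sam.
One step further: Tariq, Kira (6 so far).
No other element is forced above Isla by the given relations, so the count is 6.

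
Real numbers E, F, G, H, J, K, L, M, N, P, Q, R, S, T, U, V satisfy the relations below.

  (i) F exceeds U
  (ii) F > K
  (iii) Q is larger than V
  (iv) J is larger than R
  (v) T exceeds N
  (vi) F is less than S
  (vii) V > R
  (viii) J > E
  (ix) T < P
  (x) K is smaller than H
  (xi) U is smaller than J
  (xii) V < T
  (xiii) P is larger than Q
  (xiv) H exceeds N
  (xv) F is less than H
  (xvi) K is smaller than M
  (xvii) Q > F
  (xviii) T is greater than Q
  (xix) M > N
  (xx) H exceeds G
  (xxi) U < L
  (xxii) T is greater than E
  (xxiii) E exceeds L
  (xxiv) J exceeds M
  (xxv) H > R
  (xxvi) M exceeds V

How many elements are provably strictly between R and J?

2

Chaining upward from R reaches: V, Q, T, P, M, H.
Chaining downward from J reaches: V, U, K, L, E, N, M.
Strictly between R and J are those in both lists: V, M — 2 elements.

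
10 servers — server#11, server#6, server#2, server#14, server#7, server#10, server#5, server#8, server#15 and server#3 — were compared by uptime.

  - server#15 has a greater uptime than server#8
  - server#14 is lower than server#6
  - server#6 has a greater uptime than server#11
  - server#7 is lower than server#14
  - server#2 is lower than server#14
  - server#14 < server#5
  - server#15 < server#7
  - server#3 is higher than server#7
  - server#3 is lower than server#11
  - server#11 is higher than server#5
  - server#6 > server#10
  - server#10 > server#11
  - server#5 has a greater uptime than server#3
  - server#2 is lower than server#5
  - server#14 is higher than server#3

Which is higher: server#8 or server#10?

server#10

The relevant relations are server#8 < server#15; server#15 < server#7; server#7 < server#3; server#3 < server#14; server#14 < server#5; server#5 < server#11; server#11 < server#10.
Chaining these gives server#8 < server#15 < server#7 < server#3 < server#14 < server#5 < server#11 < server#10.
So server#8 < server#10; server#10 is the higher of the two.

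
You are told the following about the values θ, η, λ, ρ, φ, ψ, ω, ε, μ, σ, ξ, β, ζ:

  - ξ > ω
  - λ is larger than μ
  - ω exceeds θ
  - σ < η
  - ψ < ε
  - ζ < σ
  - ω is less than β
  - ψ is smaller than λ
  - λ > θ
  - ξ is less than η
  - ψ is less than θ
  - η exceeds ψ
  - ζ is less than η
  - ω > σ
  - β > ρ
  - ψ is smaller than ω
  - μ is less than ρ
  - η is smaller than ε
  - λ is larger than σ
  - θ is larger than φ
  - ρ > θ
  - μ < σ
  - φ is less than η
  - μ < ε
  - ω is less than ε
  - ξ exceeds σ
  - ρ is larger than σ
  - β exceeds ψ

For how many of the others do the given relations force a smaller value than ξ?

From ξ the given relations immediately reach σ, ω.
From those, ψ, ζ, θ, μ — 6 in total.
From those, φ — 7 in total.
Nothing else is reachable below ξ; 7 in all.

7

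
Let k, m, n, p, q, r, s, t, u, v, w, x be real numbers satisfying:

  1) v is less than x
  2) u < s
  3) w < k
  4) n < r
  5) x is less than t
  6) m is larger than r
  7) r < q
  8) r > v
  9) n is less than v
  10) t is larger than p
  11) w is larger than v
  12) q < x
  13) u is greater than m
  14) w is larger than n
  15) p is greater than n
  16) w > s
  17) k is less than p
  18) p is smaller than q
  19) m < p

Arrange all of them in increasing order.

n < v < r < m < u < s < w < k < p < q < x < t

Each adjacent pair is fixed by a given relation: n < v; v < r; r < m; m < u; u < s; s < w; w < k; k < p; p < q; q < x; x < t. Chaining them end to end gives the full order.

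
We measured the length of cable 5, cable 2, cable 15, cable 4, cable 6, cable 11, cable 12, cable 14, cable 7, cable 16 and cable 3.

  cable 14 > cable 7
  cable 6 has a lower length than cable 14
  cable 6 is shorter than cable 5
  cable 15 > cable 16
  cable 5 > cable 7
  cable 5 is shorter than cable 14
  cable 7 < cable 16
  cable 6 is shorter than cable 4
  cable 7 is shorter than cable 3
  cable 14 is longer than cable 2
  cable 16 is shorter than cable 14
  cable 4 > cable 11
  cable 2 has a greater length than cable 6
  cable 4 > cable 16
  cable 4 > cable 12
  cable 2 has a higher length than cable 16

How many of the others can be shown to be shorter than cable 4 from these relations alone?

From cable 4 the given relations immediately reach cable 16, cable 6, cable 12, cable 11.
From those, cable 7 — 5 in total.
No other element is forced below cable 4 by the given relations, so the count is 5.

5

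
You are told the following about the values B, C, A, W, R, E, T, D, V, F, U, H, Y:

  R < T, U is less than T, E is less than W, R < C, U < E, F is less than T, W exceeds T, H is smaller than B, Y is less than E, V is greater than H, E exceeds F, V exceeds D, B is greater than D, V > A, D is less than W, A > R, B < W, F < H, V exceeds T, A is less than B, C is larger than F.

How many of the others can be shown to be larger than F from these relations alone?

The elements the relations force above F are H, T, B, V, C, E, W — no chain reaches any other.
That is 7.

7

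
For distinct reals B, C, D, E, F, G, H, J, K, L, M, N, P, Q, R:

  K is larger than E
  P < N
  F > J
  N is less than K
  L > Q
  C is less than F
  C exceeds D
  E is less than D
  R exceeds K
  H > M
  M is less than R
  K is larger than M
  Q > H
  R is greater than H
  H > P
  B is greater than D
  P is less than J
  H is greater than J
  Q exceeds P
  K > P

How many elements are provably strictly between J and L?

Chaining upward from J reaches: H, Q, R, F.
Chaining downward from L reaches: P, M, H, Q.
Strictly between J and L are those in both lists: H, Q — 2 elements.

2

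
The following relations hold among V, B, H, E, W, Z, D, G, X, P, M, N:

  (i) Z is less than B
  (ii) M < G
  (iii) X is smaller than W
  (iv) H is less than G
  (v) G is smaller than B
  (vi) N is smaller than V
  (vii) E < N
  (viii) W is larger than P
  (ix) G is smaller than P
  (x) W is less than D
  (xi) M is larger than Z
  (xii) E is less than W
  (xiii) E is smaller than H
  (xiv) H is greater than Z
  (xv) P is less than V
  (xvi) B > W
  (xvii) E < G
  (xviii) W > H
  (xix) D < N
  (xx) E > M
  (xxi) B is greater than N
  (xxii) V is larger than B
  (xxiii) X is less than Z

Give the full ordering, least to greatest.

Nothing is placed below X, so it is least; from there X < Z; Z < M; M < E; E < H; H < G; G < P; P < W; W < D; D < N; N < B; B < V, each given directly.

X < Z < M < E < H < G < P < W < D < N < B < V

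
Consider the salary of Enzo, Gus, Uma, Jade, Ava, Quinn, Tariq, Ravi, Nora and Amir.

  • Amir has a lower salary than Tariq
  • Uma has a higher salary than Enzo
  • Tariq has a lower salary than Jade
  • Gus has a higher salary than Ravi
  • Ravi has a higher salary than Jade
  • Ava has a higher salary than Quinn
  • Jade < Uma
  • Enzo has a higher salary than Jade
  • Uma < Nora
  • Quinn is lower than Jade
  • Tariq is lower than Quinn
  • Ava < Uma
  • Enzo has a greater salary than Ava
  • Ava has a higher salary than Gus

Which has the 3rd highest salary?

Piecing the relations together gives one ordering: Amir < Tariq < Quinn < Jade < Ravi < Gus < Ava < Enzo < Uma < Nora.
Counting 3 from the largest end gives Enzo.

Enzo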